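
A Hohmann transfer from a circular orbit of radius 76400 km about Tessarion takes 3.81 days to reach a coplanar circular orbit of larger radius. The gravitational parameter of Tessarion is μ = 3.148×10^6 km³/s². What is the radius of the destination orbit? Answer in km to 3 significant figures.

r₂ = 5.75×10^5 km

Transfer time t = 3.81 days = 3.29184×10^5 s, and t = π√(a_t³/μ).
So a_t = (μ t²/π²)^(1/3) = (3.148×10^6 × (3.29184×10^5)² / π²)^(1/3) = 3.2574×10^5 km.
Since a_t = (r₁ + r₂)/2, r₂ = 2a_t − r₁ = 2×3.2574×10^5 − 76400 = 5.7508×10^5 km.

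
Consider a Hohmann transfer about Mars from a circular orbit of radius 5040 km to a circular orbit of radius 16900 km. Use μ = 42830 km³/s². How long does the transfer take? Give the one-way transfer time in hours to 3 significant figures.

t = 4.84 hours

Transfer-ellipse semi-major axis a_t = (r₁ + r₂)/2 = (5040 + 16900)/2 = 10970 km.
Transfer time t = π√(a_t³/μ) = π√((10970)³ / 42830) = 17440 s.
Converting: 17440 s ÷ 3600 s/hour = 4.84 hours.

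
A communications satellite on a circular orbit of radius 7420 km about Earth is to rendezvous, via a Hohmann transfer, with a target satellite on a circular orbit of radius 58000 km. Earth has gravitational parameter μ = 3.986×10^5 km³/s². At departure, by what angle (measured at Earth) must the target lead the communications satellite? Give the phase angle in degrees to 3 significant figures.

φ = 104°

Semi-major axis of the transfer orbit: a_t = (7420 + 58000)/2 = 32710 km.
Transfer time t = π√(a_t³/μ) = 29437.6 s.
Target angular speed ω₂ = √(μ/r₂³) = 4.51988×10^-5 rad/s.
Angle swept by the target during transfer: ω₂·t = 1.3305 rad = 76.23°.
The communications satellite traverses 180° on the transfer ellipse, so the target must lead by 180° − 76.23° = 104°.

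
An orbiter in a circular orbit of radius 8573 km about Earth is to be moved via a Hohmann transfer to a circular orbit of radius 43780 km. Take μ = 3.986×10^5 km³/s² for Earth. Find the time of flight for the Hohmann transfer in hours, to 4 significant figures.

The Hohmann ellipse has a_t = (r₁ + r₂)/2 = 26176.5 km.
Transfer time t = π√(a_t³/μ) = π√((26176.5)³ / 3.986×10^5) = 21074 s.
Converting: 21074 s ÷ 3600 s/hour = 5.854 hours.

t = 5.854 hours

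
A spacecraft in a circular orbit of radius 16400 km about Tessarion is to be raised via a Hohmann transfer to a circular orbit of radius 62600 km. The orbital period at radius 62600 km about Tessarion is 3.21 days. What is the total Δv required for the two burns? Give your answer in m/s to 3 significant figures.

Δv = 1220 m/s

From Kepler's third law T² = 4π²r³/μ at r = 62600 km, T = 3.21 days = 3.21 × 86400 s = 2.77344×10^5 s: μ = 4π²r³/T² = 1.25906×10^5 km³/s².
Semi-major axis of the transfer orbit: a_t = (16400 + 62600)/2 = 39500 km.
At r₁ the circular-orbit speed is v₁ = √(μ/r₁) = 2.7708 km/s.
On the transfer ellipse at r₁, vis-viva gives v_p = √[μ(2/r₁ − 1/a_t)] = 3.4881 km/s.
First burn Δv₁ = |v_p − v₁| = 0.7173 km/s.
At r₂, v₂ = √(μ/r₂) = 1.4182 km/s.
Transfer-orbit speed at r₂: v_a = √[μ(2/r₂ − 1/a_t)] = 0.91382 km/s.
Second burn Δv₂ = |v₂ − v_a| = 0.5044 km/s.
Δv = Δv₁ + Δv₂ = 0.7173 + 0.5044 = 1.222 km/s.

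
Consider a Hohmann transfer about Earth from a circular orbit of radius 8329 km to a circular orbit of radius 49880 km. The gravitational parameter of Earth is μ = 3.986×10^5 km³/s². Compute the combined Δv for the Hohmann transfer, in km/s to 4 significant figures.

Δv = 3.453 km/s

The Hohmann ellipse has a_t = (r₁ + r₂)/2 = 29104.5 km.
At r₁ the circular-orbit speed is v₁ = √(μ/r₁) = 6.9179 km/s.
On the transfer ellipse at r₁, vis-viva gives v_p = √[μ(2/r₁ − 1/a_t)] = 9.0564 km/s.
First burn Δv₁ = |v_p − v₁| = 2.1385 km/s.
At r₂, v₂ = √(μ/r₂) = 2.82687 km/s.
Transfer-orbit speed at r₂: v_a = √[μ(2/r₂ − 1/a_t)] = 1.51224 km/s.
Second burn Δv₂ = |v₂ − v_a| = 1.3146 km/s.
Total Δv = Δv₁ + Δv₂ = 3.453 km/s.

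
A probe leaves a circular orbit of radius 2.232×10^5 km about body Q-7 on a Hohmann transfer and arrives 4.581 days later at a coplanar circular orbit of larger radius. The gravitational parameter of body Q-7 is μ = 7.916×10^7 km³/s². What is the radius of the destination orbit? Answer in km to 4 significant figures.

Transfer time t = 4.581 days = 3.957984×10^5 s, and t = π√(a_t³/μ).
So a_t = (μ t²/π²)^(1/3) = (7.916×10^7 × (3.957984×10^5)² / π²)^(1/3) = 1.0791×10^6 km.
Since a_t = (r₁ + r₂)/2, r₂ = 2a_t − r₁ = 2×1.0791×10^6 − 2.232×10^5 = 1.935×10^6 km.

r₂ = 1.935×10^6 km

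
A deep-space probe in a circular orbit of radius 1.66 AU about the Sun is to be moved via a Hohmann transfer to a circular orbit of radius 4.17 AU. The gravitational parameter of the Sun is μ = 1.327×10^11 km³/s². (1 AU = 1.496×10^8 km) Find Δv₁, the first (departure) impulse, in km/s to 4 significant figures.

Δv₁ = 4.532 km/s

In km: r₁ = 1.66 × 1.496×10^8 = 2.48336×10^8 km; r₂ = 4.17 × 1.496×10^8 = 6.23832×10^8 km.
Transfer-ellipse semi-major axis a_t = (r₁ + r₂)/2 = (2.48336×10^8 + 6.23832×10^8)/2 = 4.36084×10^8 km.
Circular speed at r = 2.48336×10^8 km: v_c = √(μ/r) = 23.116 km/s.
Vis-viva on the transfer ellipse at r = 2.48336×10^8 km gives v_t = √[μ(2/r − 1/a_t)] = 27.648 km/s.
Δv₁ = |v_t − v_c| = |27.648 − 23.116| = 4.532 km/s.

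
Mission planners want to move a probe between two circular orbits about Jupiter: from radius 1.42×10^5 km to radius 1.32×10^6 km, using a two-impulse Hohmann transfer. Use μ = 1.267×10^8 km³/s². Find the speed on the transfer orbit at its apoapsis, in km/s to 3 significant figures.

v = 4.32 km/s

Semi-major axis of the transfer orbit: a_t = (1.420×10^5 + 1.320×10^6)/2 = 7.310×10^5 km.
The apoapsis of the transfer ellipse is at r = 1.320×10^6 km.
From the vis-viva equation, v = √[μ(2/r − 1/a_t)] = 4.318 km/s.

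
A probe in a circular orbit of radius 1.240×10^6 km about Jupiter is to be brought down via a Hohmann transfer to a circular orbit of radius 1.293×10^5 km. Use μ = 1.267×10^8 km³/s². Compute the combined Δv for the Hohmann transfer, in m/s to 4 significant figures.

Δv = 16540 m/s

The Hohmann ellipse has a_t = (r₁ + r₂)/2 = 6.8465×10^5 km.
At r₁ the circular-orbit speed is v₁ = √(μ/r₁) = 10.1083 km/s.
On the transfer ellipse at r₁, v² = μ(2/r − 1/a) gives v_a = √[μ(2/r₁ − 1/a_t)] = 4.39281 km/s.
First burn Δv₁ = |v_a − v₁| = 5.7155 km/s.
Circular speed at r₂: v₂ = √(μ/r₂) = 31.303 km/s.
Transfer-orbit speed at r₂: v_p = √[μ(2/r₂ − 1/a_t)] = 42.127 km/s.
Second burn Δv₂ = |v₂ − v_p| = 10.824 km/s.
Δv = Δv₁ + Δv₂ = 5.7155 + 10.824 = 16.54 km/s.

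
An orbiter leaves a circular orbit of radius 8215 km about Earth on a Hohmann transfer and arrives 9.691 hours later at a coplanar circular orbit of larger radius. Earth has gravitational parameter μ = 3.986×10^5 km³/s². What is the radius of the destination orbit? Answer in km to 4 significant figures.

Transfer time t = 9.691 hours = 34887.6 s, and t = π√(a_t³/μ).
So a_t = (μ t²/π²)^(1/3) = (3.986×10^5 × (34887.6)² / π²)^(1/3) = 36632 km.
Since a_t = (r₁ + r₂)/2, r₂ = 2a_t − r₁ = 2×36632 − 8215 = 65049 km.

r₂ = 65050 km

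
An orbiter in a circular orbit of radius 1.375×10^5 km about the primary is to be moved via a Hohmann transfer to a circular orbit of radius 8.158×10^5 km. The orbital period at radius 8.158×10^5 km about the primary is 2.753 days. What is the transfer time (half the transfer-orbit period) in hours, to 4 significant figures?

From Kepler's third law T² = 4π²r³/μ at r = 8.158×10^5 km, T = 2.753 days = 2.753 × 86400 s = 2.378592×10^5 s: μ = 4π²r³/T² = 3.78853×10^8 km³/s².
Semi-major axis of the transfer orbit: a_t = (1.375×10^5 + 8.158×10^5)/2 = 4.7665×10^5 km.
By Kepler's third law the transfer-orbit period is T = 2π√(a_t³/μ), so t = T/2 = 53110 s.
Converting: 53110 s ÷ 3600 s/hour = 14.75 hours.

t = 14.75 hours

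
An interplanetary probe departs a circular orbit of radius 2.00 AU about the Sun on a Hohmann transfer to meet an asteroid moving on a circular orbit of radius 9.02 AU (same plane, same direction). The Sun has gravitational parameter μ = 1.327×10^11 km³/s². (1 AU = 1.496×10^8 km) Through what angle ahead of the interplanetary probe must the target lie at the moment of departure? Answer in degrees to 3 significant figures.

φ = 94.1°

In km: r₁ = 2.00 × 1.496×10^8 = 2.992×10^8 km; r₂ = 9.02 × 1.496×10^8 = 1.349392×10^9 km.
Semi-major axis of the transfer orbit: a_t = (2.992×10^8 + 1.349392×10^9)/2 = 8.24296×10^8 km.
The half-period of the transfer ellipse is t = π√(a_t³/μ) = 2.041×10^8 s.
The target's mean motion on its circular orbit is ω₂ = √(μ/r₂³) = 7.349×10^-9 rad/s.
Angle swept by the target during transfer: ω₂·t = 1.500 rad = 85.94°.
The interplanetary probe traverses 180° on the transfer ellipse, so the target must lead by 180° − 85.94° = 94.1°.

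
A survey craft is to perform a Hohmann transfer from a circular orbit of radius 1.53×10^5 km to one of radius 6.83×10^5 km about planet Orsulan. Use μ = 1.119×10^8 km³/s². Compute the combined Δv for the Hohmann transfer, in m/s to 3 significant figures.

Δv = 12600 m/s

The Hohmann ellipse has a_t = (r₁ + r₂)/2 = 4.180×10^5 km.
At r₁ the circular-orbit speed is v₁ = √(μ/r₁) = 27.044 km/s.
On the transfer ellipse at r₁, vis-viva equation gives v_p = √[μ(2/r₁ − 1/a_t)] = 34.569 km/s.
First burn Δv₁ = |v_p − v₁| = 7.525 km/s.
Circular speed at r₂: v₂ = √(μ/r₂) = 12.80 km/s.
Transfer-orbit speed at r₂: v_a = √[μ(2/r₂ − 1/a_t)] = 7.744 km/s.
Second burn Δv₂ = |v₂ − v_a| = 5.056 km/s.
Total Δv = Δv₁ + Δv₂ = 12.58 km/s.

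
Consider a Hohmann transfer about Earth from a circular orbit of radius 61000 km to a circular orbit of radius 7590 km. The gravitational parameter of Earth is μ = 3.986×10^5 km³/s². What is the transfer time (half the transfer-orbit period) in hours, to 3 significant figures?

The Hohmann ellipse has a_t = (r₁ + r₂)/2 = 34295 km.
By Kepler's third law the transfer-orbit period is T = 2π√(a_t³/μ), so t = T/2 = 31600 s.
Converting: 31600 s ÷ 3600 s/hour = 8.78 hours.

t = 8.78 hours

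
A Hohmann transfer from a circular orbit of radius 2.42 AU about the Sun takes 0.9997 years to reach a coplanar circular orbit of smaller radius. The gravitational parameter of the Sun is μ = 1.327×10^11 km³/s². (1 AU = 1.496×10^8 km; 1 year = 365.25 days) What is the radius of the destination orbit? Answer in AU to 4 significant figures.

In km: r₁ = 2.42 × 1.496×10^8 = 3.62032×10^8 km.
Transfer time t = 0.9997 years × 365.25 × 86400 s = 3.154813272×10^7 s, and t = π√(a_t³/μ).
So a_t = (μ t²/π²)^(1/3) = (1.327×10^11 × (3.154813272×10^7)² / π²)^(1/3) = 2.37414×10^8 km.
Since a_t = (r₁ + r₂)/2, r₂ = 2a_t − r₁ = 2×2.37414×10^8 − 3.62032×10^8 = 1.12796×10^8 km.
In AU: r₂ = 1.12796×10^8 / 1.496×10^8 = 0.7540 AU.

r₂ = 0.7540 AU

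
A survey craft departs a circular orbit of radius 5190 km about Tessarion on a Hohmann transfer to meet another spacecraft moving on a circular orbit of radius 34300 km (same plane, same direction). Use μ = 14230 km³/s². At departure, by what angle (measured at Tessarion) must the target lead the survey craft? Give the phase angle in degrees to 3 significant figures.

φ = 101°

Transfer-ellipse semi-major axis a_t = (r₁ + r₂)/2 = (5190 + 34300)/2 = 19745 km.
The half-period of the transfer ellipse is t = π√(a_t³/μ) = 73069.0 s.
The target's mean motion on its circular orbit is ω₂ = √(μ/r₂³) = 1.87785×10^-5 rad/s.
Angle swept by the target during transfer: ω₂·t = 1.3721 rad = 78.62°.
Arrival is 180° from departure on the ellipse, so φ = 180° − 78.62° = 101°.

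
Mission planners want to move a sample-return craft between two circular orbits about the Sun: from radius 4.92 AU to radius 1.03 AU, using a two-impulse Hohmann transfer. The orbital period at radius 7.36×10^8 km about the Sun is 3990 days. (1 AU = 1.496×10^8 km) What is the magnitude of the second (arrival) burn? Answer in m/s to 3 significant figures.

From Kepler's third law T² = 4π²r³/μ at r = 7.36×10^8 km, T = 3990 days = 3990 × 86400 s = 3.44736×10^8 s: μ = 4π²r³/T² = 1.32440×10^11 km³/s².
In km: r₁ = 4.92 × 1.496×10^8 = 7.36032×10^8 km; r₂ = 1.03 × 1.496×10^8 = 1.54088×10^8 km.
The Hohmann ellipse has a_t = (r₁ + r₂)/2 = 4.4506×10^8 km.
On the circular orbit at r = 1.54088×10^8 km, v_c = √(μ/r) = 29.317 km/s.
Vis-viva on the transfer ellipse at r = 1.54088×10^8 km gives v_t = √[μ(2/r − 1/a_t)] = 37.702 km/s.
Δv₂ = |v_t − v_c| = |37.702 − 29.317| = 8.385 km/s.

Δv₂ = 8380 m/s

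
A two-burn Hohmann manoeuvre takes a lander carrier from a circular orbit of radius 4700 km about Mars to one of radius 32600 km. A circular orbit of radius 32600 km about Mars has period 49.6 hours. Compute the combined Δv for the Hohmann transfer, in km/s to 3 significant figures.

Δv = 1.54 km/s

From Kepler's third law T² = 4π²r³/μ at r = 32600 km, T = 49.6 hours = 49.6 × 3600 s = 1.7856×10^5 s: μ = 4π²r³/T² = 42898.7 km³/s².
Transfer-ellipse semi-major axis a_t = (r₁ + r₂)/2 = (4700 + 32600)/2 = 18650 km.
Circular speed at r₁: v₁ = √(μ/r₁) = √(42898.7/4700) = 3.02116 km/s.
On the transfer ellipse at r₁, vis-viva gives v_p = √[μ(2/r₁ − 1/a_t)] = 3.99432 km/s.
First burn Δv₁ = |v_p − v₁| = 0.97316 km/s.
Circular speed at r₂: v₂ = √(μ/r₂) = 1.14713 km/s.
Transfer-orbit speed at r₂: v_a = √[μ(2/r₂ − 1/a_t)] = 0.575868 km/s.
Second burn Δv₂ = |v₂ − v_a| = 0.57126 km/s.
Δv = Δv₁ + Δv₂ = 0.97316 + 0.57126 = 1.544 km/s.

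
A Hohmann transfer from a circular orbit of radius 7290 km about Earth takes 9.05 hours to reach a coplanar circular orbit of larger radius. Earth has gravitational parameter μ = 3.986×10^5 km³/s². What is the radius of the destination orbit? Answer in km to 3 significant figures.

Transfer time t = 9.05 hours = 32580 s, and t = π√(a_t³/μ).
So a_t = (μ t²/π²)^(1/3) = (3.986×10^5 × (32580)² / π²)^(1/3) = 34998 km.
Since a_t = (r₁ + r₂)/2, r₂ = 2a_t − r₁ = 2×34998 − 7290 = 62706 km.

r₂ = 62700 km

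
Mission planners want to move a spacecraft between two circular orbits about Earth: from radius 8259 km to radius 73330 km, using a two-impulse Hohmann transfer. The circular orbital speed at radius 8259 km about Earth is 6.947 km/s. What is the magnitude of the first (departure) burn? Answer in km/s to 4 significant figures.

Δv₁ = 2.367 km/s

From the circular-orbit relation v² = μ/r at r = 8259 km: μ = v²r = (6.947)² × 8259 = 3.98586×10^5 km³/s².
The Hohmann ellipse has a_t = (r₁ + r₂)/2 = 40794.5 km.
On the circular orbit at r = 8259 km, v_c = √(μ/r) = 6.947 km/s.
Vis-viva on the transfer ellipse at r = 8259 km gives v_t = √[μ(2/r − 1/a_t)] = 9.314 km/s.
Δv₁ = |v_t − v_c| = |9.314 − 6.947| = 2.367 km/s.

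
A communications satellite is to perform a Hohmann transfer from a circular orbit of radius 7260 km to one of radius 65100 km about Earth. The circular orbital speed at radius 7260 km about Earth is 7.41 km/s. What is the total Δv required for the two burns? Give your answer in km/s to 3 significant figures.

From the circular-orbit relation v² = μ/r at r = 7260 km: μ = v²r = (7.41)² × 7260 = 3.98633×10^5 km³/s².
Transfer-ellipse semi-major axis a_t = (r₁ + r₂)/2 = (7260 + 65100)/2 = 36180 km.
Circular speed at r₁: v₁ = √(μ/r₁) = √(3.98633×10^5/7260) = 7.410 km/s.
On the transfer ellipse at r₁, vis-viva equation gives v_p = √[μ(2/r₁ − 1/a_t)] = 9.940 km/s.
First burn Δv₁ = |v_p − v₁| = 2.530 km/s.
At r₂, v₂ = √(μ/r₂) = 2.4745 km/s.
Transfer-orbit speed at r₂: v_a = √[μ(2/r₂ − 1/a_t)] = 1.1085 km/s.
Second burn Δv₂ = |v₂ − v_a| = 1.366 km/s.
Total Δv = Δv₁ + Δv₂ = 3.896 km/s.

Δv = 3.90 km/s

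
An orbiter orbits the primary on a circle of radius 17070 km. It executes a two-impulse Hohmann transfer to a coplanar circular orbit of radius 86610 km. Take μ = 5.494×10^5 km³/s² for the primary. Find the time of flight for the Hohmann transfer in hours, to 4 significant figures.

t = 13.90 hours

Transfer-ellipse semi-major axis a_t = (r₁ + r₂)/2 = (17070 + 86610)/2 = 51840 km.
Transfer time t = π√(a_t³/μ) = π√((51840)³ / 5.494×10^5) = 50030 s.
Converting: 50030 s ÷ 3600 s/hour = 13.90 hours.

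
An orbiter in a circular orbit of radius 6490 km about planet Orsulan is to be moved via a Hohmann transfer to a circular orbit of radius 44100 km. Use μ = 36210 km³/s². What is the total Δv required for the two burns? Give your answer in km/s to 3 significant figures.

Δv = 1.20 km/s

Transfer-ellipse semi-major axis a_t = (r₁ + r₂)/2 = (6490 + 44100)/2 = 25295 km.
At r₁ the circular-orbit speed is v₁ = √(μ/r₁) = 2.36207 km/s.
Transfer-orbit speed at r₁ (vis-viva equation): v_p = √[μ(2/r₁ − 1/a_t)] = 3.11885 km/s.
First burn Δv₁ = |v_p − v₁| = 0.7568 km/s.
At r₂, v₂ = √(μ/r₂) = 0.906139 km/s.
Transfer-orbit speed at r₂: v_a = √[μ(2/r₂ − 1/a_t)] = 0.458987 km/s.
Second burn Δv₂ = |v₂ − v_a| = 0.4472 km/s.
Total Δv = Δv₁ + Δv₂ = 1.204 km/s.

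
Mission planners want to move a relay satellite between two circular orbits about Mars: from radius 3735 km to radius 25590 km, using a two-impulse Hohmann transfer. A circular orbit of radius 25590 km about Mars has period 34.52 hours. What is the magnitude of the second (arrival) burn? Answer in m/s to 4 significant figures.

Δv₂ = 640.8 m/s

From Kepler's third law T² = 4π²r³/μ at r = 25590 km, T = 34.52 hours = 34.52 × 3600 s = 1.24272×10^5 s: μ = 4π²r³/T² = 42837.5 km³/s².
Semi-major axis of the transfer orbit: a_t = (3735 + 25590)/2 = 14662.5 km.
Circular speed at r = 25590 km: v_c = √(μ/r) = 1.2938 km/s.
Vis-viva on the transfer ellipse at r = 25590 km gives v_t = √[μ(2/r − 1/a_t)] = 0.65301 km/s.
Δv₂ = |v_t − v_c| = |0.65301 − 1.2938| = 0.6408 km/s.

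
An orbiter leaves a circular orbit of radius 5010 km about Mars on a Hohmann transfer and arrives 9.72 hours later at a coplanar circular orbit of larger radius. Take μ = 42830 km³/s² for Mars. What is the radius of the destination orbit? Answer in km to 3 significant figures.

r₂ = 29900 km

Transfer time t = 9.72 hours = 34992 s, and t = π√(a_t³/μ).
So a_t = (μ t²/π²)^(1/3) = (42830 × (34992)² / π²)^(1/3) = 17450 km.
Since a_t = (r₁ + r₂)/2, r₂ = 2a_t − r₁ = 2×17450 − 5010 = 29890 km.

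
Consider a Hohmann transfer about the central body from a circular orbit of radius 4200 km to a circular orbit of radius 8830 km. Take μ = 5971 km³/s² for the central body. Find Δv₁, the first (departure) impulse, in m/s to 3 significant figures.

Semi-major axis of the transfer orbit: a_t = (4200 + 8830)/2 = 6515 km.
On the circular orbit at r = 4200 km, v_c = √(μ/r) = 1.1923 km/s.
Vis-viva on the transfer ellipse at r = 4200 km gives v_t = √[μ(2/r − 1/a_t)] = 1.3881 km/s.
Δv₁ = |v_t − v_c| = |1.3881 − 1.1923| = 0.1958 km/s.

Δv₁ = 196 m/s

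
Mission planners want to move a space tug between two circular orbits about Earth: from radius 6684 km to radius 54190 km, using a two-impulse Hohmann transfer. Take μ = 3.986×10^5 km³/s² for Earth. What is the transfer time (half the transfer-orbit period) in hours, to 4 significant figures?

The Hohmann ellipse has a_t = (r₁ + r₂)/2 = 30437 km.
Half the transfer-orbit period gives t = π√(a_t³/μ) = 26423 s.
Converting: 26423 s ÷ 3600 s/hour = 7.340 hours.

t = 7.340 hours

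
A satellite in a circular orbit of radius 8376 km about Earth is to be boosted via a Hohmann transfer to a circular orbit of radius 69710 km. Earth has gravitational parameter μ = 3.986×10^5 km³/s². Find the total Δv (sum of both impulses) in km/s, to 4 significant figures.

Δv = 3.603 km/s

Semi-major axis of the transfer orbit: a_t = (8376 + 69710)/2 = 39043 km.
At r₁ the circular-orbit speed is v₁ = √(μ/r₁) = 6.8984 km/s.
Transfer-orbit speed at r₁ (vis-viva): v_p = √[μ(2/r₁ − 1/a_t)] = 9.2178 km/s.
First burn Δv₁ = |v_p − v₁| = 2.319 km/s.
Circular speed at r₂: v₂ = √(μ/r₂) = 2.3912 km/s.
Transfer-orbit speed at r₂: v_a = √[μ(2/r₂ − 1/a_t)] = 1.1076 km/s.
Second burn Δv₂ = |v₂ − v_a| = 1.284 km/s.
Total Δv = Δv₁ + Δv₂ = 3.603 km/s.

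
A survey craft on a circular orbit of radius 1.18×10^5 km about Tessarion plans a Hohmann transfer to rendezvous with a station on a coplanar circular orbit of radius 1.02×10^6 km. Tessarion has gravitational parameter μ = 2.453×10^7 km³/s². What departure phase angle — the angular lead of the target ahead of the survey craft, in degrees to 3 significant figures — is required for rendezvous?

φ = 105°

Semi-major axis of the transfer orbit: a_t = (1.180×10^5 + 1.020×10^6)/2 = 5.690×10^5 km.
Transfer time t = π√(a_t³/μ) = 2.723×10^5 s.
The target's mean motion on its circular orbit is ω₂ = √(μ/r₂³) = 4.808×10^-6 rad/s.
Angle swept by the target during transfer: ω₂·t = 1.309 rad = 75.00°.
The survey craft traverses 180° on the transfer ellipse, so the target must lead by 180° − 75.00° = 105°.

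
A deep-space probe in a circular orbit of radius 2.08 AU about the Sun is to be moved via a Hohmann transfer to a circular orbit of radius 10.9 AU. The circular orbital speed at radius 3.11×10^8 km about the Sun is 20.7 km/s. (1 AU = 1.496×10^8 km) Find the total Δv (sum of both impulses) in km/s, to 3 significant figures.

From the circular-orbit relation v² = μ/r at r = 3.11×10^8 km: μ = v²r = (20.7)² × 3.11×10^8 = 1.33260×10^11 km³/s².
In km: r₁ = 2.08 × 1.496×10^8 = 3.11168×10^8 km; r₂ = 10.9 × 1.496×10^8 = 1.63064×10^9 km.
The Hohmann ellipse has a_t = (r₁ + r₂)/2 = 9.70904×10^8 km.
Circular speed at r₁: v₁ = √(μ/r₁) = √(1.33260×10^11/3.11168×10^8) = 20.694 km/s.
Transfer-orbit speed at r₁ (vis-viva): v_p = √[μ(2/r₁ − 1/a_t)] = 26.819 km/s.
First burn Δv₁ = |v_p − v₁| = 6.125 km/s.
Circular speed at r₂: v₂ = √(μ/r₂) = 9.040 km/s.
Transfer-orbit speed at r₂: v_a = √[μ(2/r₂ − 1/a_t)] = 5.118 km/s.
Second burn Δv₂ = |v₂ − v_a| = 3.922 km/s.
Δv = Δv₁ + Δv₂ = 6.125 + 3.922 = 10.05 km/s.

Δv = 10.0 km/s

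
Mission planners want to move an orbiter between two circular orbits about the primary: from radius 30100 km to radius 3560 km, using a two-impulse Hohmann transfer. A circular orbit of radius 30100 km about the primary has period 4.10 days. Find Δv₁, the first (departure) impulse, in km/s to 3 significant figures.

Δv₁ = 0.288 km/s

From Kepler's third law T² = 4π²r³/μ at r = 30100 km, T = 4.10 days = 4.10 × 86400 s = 3.5424×10^5 s: μ = 4π²r³/T² = 8579.54 km³/s².
Transfer-ellipse semi-major axis a_t = (r₁ + r₂)/2 = (30100 + 3560)/2 = 16830 km.
Circular speed at r = 30100 km: v_c = √(μ/r) = 0.53389 km/s.
Vis-viva on the transfer ellipse at r = 30100 km gives v_t = √[μ(2/r − 1/a_t)] = 0.24555 km/s.
Δv₁ = |v_t − v_c| = |0.24555 − 0.53389| = 0.2883 km/s.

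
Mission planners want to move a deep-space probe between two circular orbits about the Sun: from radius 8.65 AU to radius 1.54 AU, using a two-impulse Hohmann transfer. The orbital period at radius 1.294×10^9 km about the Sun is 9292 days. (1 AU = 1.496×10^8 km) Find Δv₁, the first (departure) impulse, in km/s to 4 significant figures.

From Kepler's third law T² = 4π²r³/μ at r = 1.294×10^9 km, T = 9292 days = 9292 × 86400 s = 8.028288×10^8 s: μ = 4π²r³/T² = 1.32714×10^11 km³/s².
In km: r₁ = 8.65 × 1.496×10^8 = 1.29404×10^9 km; r₂ = 1.54 × 1.496×10^8 = 2.30384×10^8 km.
The Hohmann ellipse has a_t = (r₁ + r₂)/2 = 7.62212×10^8 km.
On the circular orbit at r = 1.29404×10^9 km, v_c = √(μ/r) = 10.127 km/s.
Vis-viva on the transfer ellipse at r = 1.29404×10^9 km gives v_t = √[μ(2/r − 1/a_t)] = 5.5677 km/s.
Δv₁ = |v_t − v_c| = |5.5677 − 10.127| = 4.559 km/s.

Δv₁ = 4.559 km/s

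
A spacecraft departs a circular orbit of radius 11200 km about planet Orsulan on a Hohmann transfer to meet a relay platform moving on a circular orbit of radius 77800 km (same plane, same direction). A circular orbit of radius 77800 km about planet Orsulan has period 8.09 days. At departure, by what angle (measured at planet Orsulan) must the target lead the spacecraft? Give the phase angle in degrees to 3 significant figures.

φ = 102°

From Kepler's third law T² = 4π²r³/μ at r = 77800 km, T = 8.09 days = 8.09 × 86400 s = 6.98976×10^5 s: μ = 4π²r³/T² = 38051.7 km³/s².
Semi-major axis of the transfer orbit: a_t = (11200 + 77800)/2 = 44500 km.
Transfer time t = π√(a_t³/μ) = 1.511830×10^5 s.
Target angular speed ω₂ = √(μ/r₂³) = 8.989129×10^-6 rad/s.
Angle swept by the target during transfer: ω₂·t = 1.359003 rad = 77.87°.
Arrival is 180° from departure on the ellipse, so φ = 180° − 77.87° = 102°.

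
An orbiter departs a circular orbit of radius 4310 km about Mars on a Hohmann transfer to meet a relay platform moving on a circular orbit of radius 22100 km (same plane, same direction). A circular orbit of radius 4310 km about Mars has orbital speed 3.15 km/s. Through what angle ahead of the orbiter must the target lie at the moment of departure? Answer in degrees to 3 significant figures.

φ = 96.9°

From the circular-orbit relation v² = μ/r at r = 4310 km: μ = v²r = (3.15)² × 4310 = 42766.0 km³/s².
Transfer-ellipse semi-major axis a_t = (r₁ + r₂)/2 = (4310 + 22100)/2 = 13205 km.
Transfer time t = π√(a_t³/μ) = 23050 s.
Target angular speed ω₂ = √(μ/r₂³) = 6.294×10^-5 rad/s.
Angle swept by the target during transfer: ω₂·t = 1.451 rad = 83.14°.
Arrival is 180° from departure on the ellipse, so φ = 180° − 83.14° = 96.9°.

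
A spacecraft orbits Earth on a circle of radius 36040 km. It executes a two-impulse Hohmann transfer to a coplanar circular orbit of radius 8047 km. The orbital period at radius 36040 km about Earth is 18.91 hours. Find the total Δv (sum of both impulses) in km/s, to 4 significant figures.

From Kepler's third law T² = 4π²r³/μ at r = 36040 km, T = 18.91 hours = 18.91 × 3600 s = 68076 s: μ = 4π²r³/T² = 3.98773×10^5 km³/s².
Semi-major axis of the transfer orbit: a_t = (36040 + 8047)/2 = 22043.5 km.
At r₁ the circular-orbit speed is v₁ = √(μ/r₁) = 3.3264 km/s.
Transfer-orbit speed at r₁ (vis-viva): v_a = √[μ(2/r₁ − 1/a_t)] = 2.0098 km/s.
First burn Δv₁ = |v_a − v₁| = 1.3166 km/s.
Circular speed at r₂: v₂ = √(μ/r₂) = 7.0396 km/s.
Transfer-orbit speed at r₂: v_p = √[μ(2/r₂ − 1/a_t)] = 9.0012 km/s.
Second burn Δv₂ = |v₂ − v_p| = 1.9616 km/s.
Total Δv = Δv₁ + Δv₂ = 3.278 km/s.

Δv = 3.278 km/s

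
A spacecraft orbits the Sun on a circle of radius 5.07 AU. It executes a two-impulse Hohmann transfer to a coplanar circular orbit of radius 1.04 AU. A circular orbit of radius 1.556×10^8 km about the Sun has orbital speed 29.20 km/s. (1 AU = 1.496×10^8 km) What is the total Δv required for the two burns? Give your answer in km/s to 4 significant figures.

From the circular-orbit relation v² = μ/r at r = 1.556×10^8 km: μ = v²r = (29.20)² × 1.556×10^8 = 1.32671×10^11 km³/s².
In km: r₁ = 5.07 × 1.496×10^8 = 7.58472×10^8 km; r₂ = 1.04 × 1.496×10^8 = 1.55584×10^8 km.
Semi-major axis of the transfer orbit: a_t = (7.58472×10^8 + 1.55584×10^8)/2 = 4.57028×10^8 km.
Circular speed at r₁: v₁ = √(μ/r₁) = √(1.32671×10^11/7.58472×10^8) = 13.226 km/s.
Transfer-orbit speed at r₁ (vis-viva equation): v_a = √[μ(2/r₁ − 1/a_t)] = 7.7167 km/s.
First burn Δv₁ = |v_a − v₁| = 5.509 km/s.
At r₂, v₂ = √(μ/r₂) = 29.202 km/s.
Transfer-orbit speed at r₂: v_p = √[μ(2/r₂ − 1/a_t)] = 37.619 km/s.
Second burn Δv₂ = |v₂ − v_p| = 8.417 km/s.
Δv = Δv₁ + Δv₂ = 5.509 + 8.417 = 13.93 km/s.

Δv = 13.93 km/s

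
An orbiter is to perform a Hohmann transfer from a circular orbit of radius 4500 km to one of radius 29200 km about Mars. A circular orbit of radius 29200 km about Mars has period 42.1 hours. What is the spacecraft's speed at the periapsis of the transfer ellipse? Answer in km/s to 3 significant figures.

From Kepler's third law T² = 4π²r³/μ at r = 29200 km, T = 42.1 hours = 42.1 × 3600 s = 1.5156×10^5 s: μ = 4π²r³/T² = 42789.7 km³/s².
The Hohmann ellipse has a_t = (r₁ + r₂)/2 = 16850 km.
At periapsis, r = 4500 km.
Vis-viva: v = √[μ(2/r − 1/a_t)] = √[42789.7 × (2/4500 − 1/16850)] = 4.059 km/s.

v = 4.06 km/s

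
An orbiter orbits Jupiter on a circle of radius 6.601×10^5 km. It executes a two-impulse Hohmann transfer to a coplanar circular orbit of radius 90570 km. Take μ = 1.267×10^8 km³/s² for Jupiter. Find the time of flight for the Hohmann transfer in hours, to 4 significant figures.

t = 17.83 hours

Transfer-ellipse semi-major axis a_t = (r₁ + r₂)/2 = (6.601×10^5 + 90570)/2 = 3.75335×10^5 km.
Half the transfer-orbit period gives t = π√(a_t³/μ) = 64180 s.
Converting: 64180 s ÷ 3600 s/hour = 17.83 hours.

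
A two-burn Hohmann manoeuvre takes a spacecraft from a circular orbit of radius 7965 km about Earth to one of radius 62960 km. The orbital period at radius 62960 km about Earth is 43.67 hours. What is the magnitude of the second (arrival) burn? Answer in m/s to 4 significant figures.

Δv₂ = 1324 m/s

From Kepler's third law T² = 4π²r³/μ at r = 62960 km, T = 43.67 hours = 43.67 × 3600 s = 1.57212×10^5 s: μ = 4π²r³/T² = 3.98642×10^5 km³/s².
Transfer-ellipse semi-major axis a_t = (r₁ + r₂)/2 = (7965 + 62960)/2 = 35462.5 km.
On the circular orbit at r = 62960 km, v_c = √(μ/r) = 2.5163 km/s.
Vis-viva on the transfer ellipse at r = 62960 km gives v_t = √[μ(2/r − 1/a_t)] = 1.1925 km/s.
Δv₂ = |v_t − v_c| = |1.1925 − 2.5163| = 1.324 km/s.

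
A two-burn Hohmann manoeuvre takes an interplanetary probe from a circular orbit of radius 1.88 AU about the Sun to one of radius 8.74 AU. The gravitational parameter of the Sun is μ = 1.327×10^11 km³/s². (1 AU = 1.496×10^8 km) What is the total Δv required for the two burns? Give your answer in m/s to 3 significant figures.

In km: r₁ = 1.88 × 1.496×10^8 = 2.81248×10^8 km; r₂ = 8.74 × 1.496×10^8 = 1.307504×10^9 km.
The Hohmann ellipse has a_t = (r₁ + r₂)/2 = 7.94376×10^8 km.
Circular speed at r₁: v₁ = √(μ/r₁) = √(1.327×10^11/2.81248×10^8) = 21.722 km/s.
Transfer-orbit speed at r₁ (vis-viva): v_p = √[μ(2/r₁ − 1/a_t)] = 27.868 km/s.
First burn Δv₁ = |v_p − v₁| = 6.146 km/s.
At r₂, v₂ = √(μ/r₂) = 10.074 km/s.
Transfer-orbit speed at r₂: v_a = √[μ(2/r₂ − 1/a_t)] = 5.9944 km/s.
Second burn Δv₂ = |v₂ − v_a| = 4.080 km/s.
Δv = Δv₁ + Δv₂ = 6.146 + 4.080 = 10.23 km/s.

Δv = 10200 m/s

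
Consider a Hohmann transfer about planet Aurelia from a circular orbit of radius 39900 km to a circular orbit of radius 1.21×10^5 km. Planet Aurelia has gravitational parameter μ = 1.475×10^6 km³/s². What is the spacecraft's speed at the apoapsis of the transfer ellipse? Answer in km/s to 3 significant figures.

v = 2.46 km/s

The Hohmann ellipse has a_t = (r₁ + r₂)/2 = 80450 km.
The apoapsis of the transfer ellipse is at r = 1.210×10^5 km.
Vis-viva: v = √[μ(2/r − 1/a_t)] = √[1.475×10^6 × (2/1.210×10^5 − 1/80450)] = 2.459 km/s.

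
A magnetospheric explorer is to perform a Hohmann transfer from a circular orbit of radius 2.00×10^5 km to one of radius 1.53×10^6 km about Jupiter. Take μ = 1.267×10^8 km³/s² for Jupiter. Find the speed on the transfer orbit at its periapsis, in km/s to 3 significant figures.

Semi-major axis of the transfer orbit: a_t = (2.000×10^5 + 1.530×10^6)/2 = 8.650×10^5 km.
The periapsis of the transfer ellipse is at r = 2.000×10^5 km.
Vis-viva: v = √[μ(2/r − 1/a_t)] = √[1.267×10^8 × (2/2.000×10^5 − 1/8.650×10^5)] = 33.47 km/s.

v = 33.5 km/s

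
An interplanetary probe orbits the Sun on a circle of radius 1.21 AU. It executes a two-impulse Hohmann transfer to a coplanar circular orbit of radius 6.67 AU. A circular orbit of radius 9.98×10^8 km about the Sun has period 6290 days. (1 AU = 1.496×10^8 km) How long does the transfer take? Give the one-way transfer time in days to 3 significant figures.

From Kepler's third law T² = 4π²r³/μ at r = 9.98×10^8 km, T = 6290 days = 6290 × 86400 s = 5.43456×10^8 s: μ = 4π²r³/T² = 1.32869×10^11 km³/s².
In km: r₁ = 1.21 × 1.496×10^8 = 1.81016×10^8 km; r₂ = 6.67 × 1.496×10^8 = 9.97832×10^8 km.
Transfer-ellipse semi-major axis a_t = (r₁ + r₂)/2 = (1.81016×10^8 + 9.97832×10^8)/2 = 5.89424×10^8 km.
Transfer time t = π√(a_t³/μ) = π√((5.89424×10^8)³ / 1.32869×10^11) = 1.233×10^8 s.
Converting: 1.233×10^8 s ÷ 86400 s/day = 1430 days.

t = 1430 days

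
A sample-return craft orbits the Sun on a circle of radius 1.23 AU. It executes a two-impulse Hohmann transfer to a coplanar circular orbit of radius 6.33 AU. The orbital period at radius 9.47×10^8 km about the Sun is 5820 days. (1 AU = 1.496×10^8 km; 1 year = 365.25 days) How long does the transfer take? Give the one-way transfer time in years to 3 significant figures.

t = 3.68 years

From Kepler's third law T² = 4π²r³/μ at r = 9.47×10^8 km, T = 5820 days = 5820 × 86400 s = 5.02848×10^8 s: μ = 4π²r³/T² = 1.32598×10^11 km³/s².
In km: r₁ = 1.23 × 1.496×10^8 = 1.84008×10^8 km; r₂ = 6.33 × 1.496×10^8 = 9.46968×10^8 km.
Semi-major axis of the transfer orbit: a_t = (1.84008×10^8 + 9.46968×10^8)/2 = 5.65488×10^8 km.
Transfer time t = π√(a_t³/μ) = π√((5.65488×10^8)³ / 1.32598×10^11) = 1.160×10^8 s.
Converting: 1.160×10^8 s ÷ 3.15576×10^7 s/year (365.25 × 86400) = 3.68 years.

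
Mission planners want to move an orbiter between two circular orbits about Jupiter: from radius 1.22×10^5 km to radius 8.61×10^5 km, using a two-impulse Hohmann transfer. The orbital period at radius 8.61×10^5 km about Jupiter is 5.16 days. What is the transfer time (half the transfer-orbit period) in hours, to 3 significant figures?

From Kepler's third law T² = 4π²r³/μ at r = 8.61×10^5 km, T = 5.16 days = 5.16 × 86400 s = 4.45824×10^5 s: μ = 4π²r³/T² = 1.26778×10^8 km³/s².
Semi-major axis of the transfer orbit: a_t = (1.220×10^5 + 8.610×10^5)/2 = 4.915×10^5 km.
Transfer time t = π√(a_t³/μ) = π√((4.915×10^5)³ / 1.26778×10^8) = 96140 s.
Converting: 96140 s ÷ 3600 s/hour = 26.7 hours.

t = 26.7 hours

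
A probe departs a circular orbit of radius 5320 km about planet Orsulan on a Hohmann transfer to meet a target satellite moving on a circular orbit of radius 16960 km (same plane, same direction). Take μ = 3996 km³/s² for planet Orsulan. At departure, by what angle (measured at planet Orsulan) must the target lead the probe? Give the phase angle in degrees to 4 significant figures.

The Hohmann ellipse has a_t = (r₁ + r₂)/2 = 11140 km.
Transfer time t = π√(a_t³/μ) = 58434 s.
Target angular speed ω₂ = √(μ/r₂³) = 2.8620×10^-5 rad/s.
Angle swept by the target during transfer: ω₂·t = 1.6724 rad = 95.82°.
The probe traverses 180° on the transfer ellipse, so the target must lead by 180° − 95.82° = 84.18°.

φ = 84.18°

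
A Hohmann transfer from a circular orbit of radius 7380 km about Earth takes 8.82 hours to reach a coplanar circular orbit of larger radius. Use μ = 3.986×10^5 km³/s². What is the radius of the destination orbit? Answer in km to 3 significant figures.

Transfer time t = 8.82 hours = 31752 s, and t = π√(a_t³/μ).
So a_t = (μ t²/π²)^(1/3) = (3.986×10^5 × (31752)² / π²)^(1/3) = 34403 km.
Since a_t = (r₁ + r₂)/2, r₂ = 2a_t − r₁ = 2×34403 − 7380 = 61426 km.

r₂ = 61400 km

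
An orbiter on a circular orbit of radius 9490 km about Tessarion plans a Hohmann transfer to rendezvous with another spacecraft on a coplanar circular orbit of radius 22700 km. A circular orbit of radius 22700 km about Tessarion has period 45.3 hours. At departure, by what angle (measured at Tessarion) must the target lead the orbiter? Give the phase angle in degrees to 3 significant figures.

From Kepler's third law T² = 4π²r³/μ at r = 22700 km, T = 45.3 hours = 45.3 × 3600 s = 1.6308×10^5 s: μ = 4π²r³/T² = 17363.4 km³/s².
Semi-major axis of the transfer orbit: a_t = (9490 + 22700)/2 = 16095 km.
Transfer time t = π√(a_t³/μ) = 48680 s.
Target angular speed ω₂ = √(μ/r₂³) = 3.853×10^-5 rad/s.
Angle swept by the target during transfer: ω₂·t = 1.876 rad = 107.5°.
The orbiter traverses 180° on the transfer ellipse, so the target must lead by 180° − 107.5° = 72.5°.

φ = 72.5°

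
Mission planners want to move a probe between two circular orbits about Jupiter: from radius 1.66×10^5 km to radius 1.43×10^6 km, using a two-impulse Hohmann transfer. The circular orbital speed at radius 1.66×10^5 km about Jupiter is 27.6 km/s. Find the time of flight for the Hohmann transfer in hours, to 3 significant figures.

From the circular-orbit relation v² = μ/r at r = 1.66×10^5 km: μ = v²r = (27.6)² × 1.66×10^5 = 1.26452×10^8 km³/s².
The Hohmann ellipse has a_t = (r₁ + r₂)/2 = 7.980×10^5 km.
By Kepler's third law the transfer-orbit period is T = 2π√(a_t³/μ), so t = T/2 = 1.992×10^5 s.
Converting: 1.992×10^5 s ÷ 3600 s/hour = 55.3 hours.

t = 55.3 hours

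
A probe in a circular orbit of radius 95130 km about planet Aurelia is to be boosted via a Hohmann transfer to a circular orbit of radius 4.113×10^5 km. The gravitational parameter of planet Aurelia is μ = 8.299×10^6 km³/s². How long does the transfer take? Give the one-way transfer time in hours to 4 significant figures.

t = 38.60 hours

Semi-major axis of the transfer orbit: a_t = (95130 + 4.113×10^5)/2 = 2.53215×10^5 km.
Transfer time t = π√(a_t³/μ) = π√((2.53215×10^5)³ / 8.299×10^6) = 1.3895×10^5 s.
Converting: 1.3895×10^5 s ÷ 3600 s/hour = 38.60 hours.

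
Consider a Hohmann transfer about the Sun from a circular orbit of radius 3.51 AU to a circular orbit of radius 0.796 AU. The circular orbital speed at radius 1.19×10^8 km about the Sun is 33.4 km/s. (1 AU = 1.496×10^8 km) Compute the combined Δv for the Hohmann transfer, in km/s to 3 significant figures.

From the circular-orbit relation v² = μ/r at r = 1.19×10^8 km: μ = v²r = (33.4)² × 1.19×10^8 = 1.32752×10^11 km³/s².
In km: r₁ = 3.51 × 1.496×10^8 = 5.25096×10^8 km; r₂ = 0.796 × 1.496×10^8 = 1.190816×10^8 km.
Semi-major axis of the transfer orbit: a_t = (5.25096×10^8 + 1.190816×10^8)/2 = 3.220888×10^8 km.
Circular speed at r₁: v₁ = √(μ/r₁) = √(1.32752×10^11/5.25096×10^8) = 15.90013 km/s.
Transfer-orbit speed at r₁ (vis-viva equation): v_a = √[μ(2/r₁ − 1/a_t)] = 9.667966 km/s.
First burn Δv₁ = |v_a − v₁| = 6.23216 km/s.
At r₂, v₂ = √(μ/r₂) = 33.3886 km/s.
Transfer-orbit speed at r₂: v_p = √[μ(2/r₂ − 1/a_t)] = 42.6314 km/s.
Second burn Δv₂ = |v₂ − v_p| = 9.24280 km/s.
Total Δv = Δv₁ + Δv₂ = 15.47 km/s.

Δv = 15.5 km/s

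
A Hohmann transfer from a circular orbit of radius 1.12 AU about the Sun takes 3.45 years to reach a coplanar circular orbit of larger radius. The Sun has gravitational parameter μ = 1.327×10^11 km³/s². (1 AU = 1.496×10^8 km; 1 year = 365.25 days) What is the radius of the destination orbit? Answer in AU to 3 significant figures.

In km: r₁ = 1.12 × 1.496×10^8 = 1.67552×10^8 km.
Transfer time t = 3.45 years × 365.25 × 86400 s = 1.0887372×10^8 s, and t = π√(a_t³/μ).
So a_t = (μ t²/π²)^(1/3) = (1.327×10^11 × (1.0887372×10^8)² / π²)^(1/3) = 5.4217×10^8 km.
Since a_t = (r₁ + r₂)/2, r₂ = 2a_t − r₁ = 2×5.4217×10^8 − 1.67552×10^8 = 9.16788×10^8 km.
In AU: r₂ = 9.16788×10^8 / 1.496×10^8 = 6.13 AU.

r₂ = 6.13 AU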